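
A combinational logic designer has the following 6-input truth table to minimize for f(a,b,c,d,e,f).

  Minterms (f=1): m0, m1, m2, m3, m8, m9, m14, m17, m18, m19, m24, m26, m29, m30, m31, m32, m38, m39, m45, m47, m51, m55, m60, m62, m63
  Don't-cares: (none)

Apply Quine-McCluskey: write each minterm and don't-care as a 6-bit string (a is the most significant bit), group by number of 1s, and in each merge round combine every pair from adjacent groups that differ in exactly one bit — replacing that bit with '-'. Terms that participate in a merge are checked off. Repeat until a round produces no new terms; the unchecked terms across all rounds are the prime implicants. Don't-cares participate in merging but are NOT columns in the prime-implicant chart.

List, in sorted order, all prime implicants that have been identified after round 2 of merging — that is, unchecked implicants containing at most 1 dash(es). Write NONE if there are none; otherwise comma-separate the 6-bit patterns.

-00000, -10011, 0-1000, 0-1110, 01-010, 011-10, 0110-0, 0111-1, 10011-, 1011-1, 110-11, 1111-0

[col 0] 000000*, 000001*, 000010*, 000011*, 001000*, 001001*, 001110*, 010001*, 010010*, 010011*, 011000*, 011010*, 011101*, 011110*, 011111*, 100000*, 100110*, 100111*, 101101*, 101111*, 110011*, 110111*, 111100*, 111110*, 111111*
[col 1] -00000, -10011, -11110*, -11111*, 0-0001*, 0-0010*, 0-0011*, 0-1000, 0-1110, 00-000*, 00-001*, 0000-0*, 0000-1*, 00000-*, 00001-*, 00100-*, 01-010, 0100-1*, 01001-*, 011-10, 0110-0, 0111-1, 01111-*, 1-0111*, 1-1111*, 10-111*, 10011-, 1011-1, 11-111*, 110-11, 1111-0, 11111-*
[col 2] -1111-, 0-00-1, 0-001-, 00-00-, 0000--, 1--111
Prime implicants: -00000, -10011, -1111-, 0-00-1, 0-001-, 0-1000, 0-1110, 00-00-, 0000--, 01-010, 011-10, 0110-0, 0111-1, 1--111, 10011-, 1011-1, 110-11, 1111-0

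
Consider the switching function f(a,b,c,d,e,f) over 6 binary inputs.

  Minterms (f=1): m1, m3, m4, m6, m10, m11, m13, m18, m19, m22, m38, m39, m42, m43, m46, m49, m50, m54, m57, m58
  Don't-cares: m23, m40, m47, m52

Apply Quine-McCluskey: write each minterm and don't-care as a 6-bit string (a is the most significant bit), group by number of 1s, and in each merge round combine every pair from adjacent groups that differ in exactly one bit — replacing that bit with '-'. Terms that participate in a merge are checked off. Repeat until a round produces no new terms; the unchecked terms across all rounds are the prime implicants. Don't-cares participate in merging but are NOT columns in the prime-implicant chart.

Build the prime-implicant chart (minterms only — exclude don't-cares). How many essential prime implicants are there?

Round 0: 000001✓ 000011✓ 000100✓ 000110✓ 001010✓ 001011✓ 001101 010010✓ 010011✓ 010110✓ 010111✓ 100110✓ 100111✓ 101000✓ 101010✓ 101011✓ 101110✓ 101111✓ 110001✓ 110010✓ 110100✓ 110110✓ 111001✓ 111010✓
Round 1: -00110✓ -01010✓ -01011✓ -10010✓ -10110✓ 0-0011 0-0110✓ 00-011 0000-1 0001-0 00101-✓ 010-10✓ 010-11✓ 01001-✓ 01011-✓ 1-0110✓ 1-1010 10-110✓ 10-111✓ 10011-✓ 101-10✓ 101-11✓ 1010-0 10101-✓ 10111-✓ 11-001 11-010 110-10✓ 1101-0
Round 2: --0110 -0101- -10-10 010-1- 10-11- 101-1-
PIs = {--0110, -0101-, -10-10, 0-0011, 00-011, 0000-1, 0001-0, 001101, 010-1-, 1-1010, 10-11-, 101-1-, 1010-0, 11-001, 11-010, 1101-0}
Coverage chart:
  m1: 0000-1 ←essential
  m3: 0-0011,00-011,0000-1
  m4: 0001-0 ←essential
  m6: --0110,0001-0
  m10: -0101- ←essential
  m11: -0101-,00-011
  m13: 001101 ←essential
  m18: -10-10,010-1-
  m19: 0-0011,010-1-
  m22: --0110,-10-10,010-1-
  m38: --0110,10-11-
  m39: 10-11- ←essential
  m42: -0101-,1-1010,101-1-,1010-0
  m43: -0101-,101-1-
  m46: 10-11-,101-1-
  m49: 11-001 ←essential
  m50: -10-10,11-010
  m54: --0110,-10-10,1101-0
  m57: 11-001 ←essential
  m58: 1-1010,11-010
Essential: -0101-, 0000-1, 0001-0, 001101, 10-11-, 11-001

6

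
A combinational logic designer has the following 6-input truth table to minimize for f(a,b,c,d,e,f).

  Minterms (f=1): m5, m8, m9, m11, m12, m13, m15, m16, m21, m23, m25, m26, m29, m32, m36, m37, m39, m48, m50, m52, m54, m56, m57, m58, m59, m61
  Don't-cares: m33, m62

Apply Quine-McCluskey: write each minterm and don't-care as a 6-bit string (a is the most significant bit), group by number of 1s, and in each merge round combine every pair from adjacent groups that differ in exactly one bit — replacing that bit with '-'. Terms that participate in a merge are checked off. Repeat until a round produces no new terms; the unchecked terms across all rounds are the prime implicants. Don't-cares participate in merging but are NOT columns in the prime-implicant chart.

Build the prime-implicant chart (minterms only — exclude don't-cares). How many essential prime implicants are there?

8

Round 0: 000101✓ 001000✓ 001001✓ 001011✓ 001100✓ 001101✓ 001111✓ 010000✓ 010101✓ 010111✓ 011001✓ 011010✓ 011101✓ 100000✓ 100001✓ 100100✓ 100101✓ 100111✓ 110000✓ 110010✓ 110100✓ 110110✓ 111000✓ 111001✓ 111010✓ 111011✓ 111101✓ 111110✓
Round 1: -00101 -10000 -11001✓ -11010 -11101✓ 0-0101✓ 0-1001✓ 0-1101✓ 00-101✓ 001-00✓ 001-01✓ 001-11✓ 0010-1✓ 00100-✓ 0011-1✓ 00110-✓ 01-101✓ 0101-1 011-01✓ 1-0000✓ 1-0100✓ 100-00✓ 100-01✓ 10000-✓ 1001-1 10010-✓ 11-000✓ 11-010✓ 11-110✓ 110-00✓ 110-10✓ 1100-0✓ 1101-0✓ 111-01✓ 111-10✓ 1110-0✓ 1110-1✓ 11100-✓ 11101-✓
Round 2: -11-01 0--101 0-1-01 001--1 001-0- 1-0-00 100-0- 11--10 11-0-0 110--0 1110--
PIs = {-00101, -10000, -11-01, -11010, 0--101, 0-1-01, 001--1, 001-0-, 0101-1, 1-0-00, 100-0-, 1001-1, 11--10, 11-0-0, 110--0, 1110--}
Coverage chart:
  m5: -00101,0--101
  m8: 001-0- ←essential
  m9: 0-1-01,001--1,001-0-
  m11: 001--1 ←essential
  m12: 001-0- ←essential
  m13: 0--101,0-1-01,001--1,001-0-
  m15: 001--1 ←essential
  m16: -10000 ←essential
  m21: 0--101,0101-1
  m23: 0101-1 ←essential
  m25: -11-01,0-1-01
  m26: -11010 ←essential
  m29: -11-01,0--101,0-1-01
  m32: 1-0-00,100-0-
  m36: 1-0-00,100-0-
  m37: -00101,100-0-,1001-1
  m39: 1001-1 ←essential
  m48: -10000,1-0-00,11-0-0,110--0
  m50: 11--10,11-0-0,110--0
  m52: 1-0-00,110--0
  m54: 11--10,110--0
  m56: 11-0-0,1110--
  m57: -11-01,1110--
  m58: -11010,11--10,11-0-0,1110--
  m59: 1110-- ←essential
  m61: -11-01 ←essential
Essential: -10000, -11-01, -11010, 001--1, 001-0-, 0101-1, 1001-1, 1110--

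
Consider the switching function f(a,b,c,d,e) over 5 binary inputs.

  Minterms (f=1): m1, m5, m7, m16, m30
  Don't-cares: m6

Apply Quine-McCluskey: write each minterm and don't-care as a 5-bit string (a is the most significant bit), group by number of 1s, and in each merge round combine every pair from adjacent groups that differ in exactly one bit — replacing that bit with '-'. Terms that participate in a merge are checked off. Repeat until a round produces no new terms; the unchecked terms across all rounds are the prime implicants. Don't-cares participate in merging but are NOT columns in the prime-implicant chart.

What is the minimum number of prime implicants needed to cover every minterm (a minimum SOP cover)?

Round 0: 00001✓ 00101✓ 00110✓ 00111✓ 10000 11110
Round 1: 00-01 001-1 0011-
PIs = {00-01, 001-1, 0011-, 10000, 11110}
Coverage chart:
  m1: 00-01 ←essential
  m5: 00-01,001-1
  m7: 001-1,0011-
  m16: 10000 ←essential
  m30: 11110 ←essential
Essential: 00-01, 10000, 11110
Petrick residual → 001-1
Min cover (4 terms): a'b'd'e + a'b'ce + ab'c'd'e' + abcde'

4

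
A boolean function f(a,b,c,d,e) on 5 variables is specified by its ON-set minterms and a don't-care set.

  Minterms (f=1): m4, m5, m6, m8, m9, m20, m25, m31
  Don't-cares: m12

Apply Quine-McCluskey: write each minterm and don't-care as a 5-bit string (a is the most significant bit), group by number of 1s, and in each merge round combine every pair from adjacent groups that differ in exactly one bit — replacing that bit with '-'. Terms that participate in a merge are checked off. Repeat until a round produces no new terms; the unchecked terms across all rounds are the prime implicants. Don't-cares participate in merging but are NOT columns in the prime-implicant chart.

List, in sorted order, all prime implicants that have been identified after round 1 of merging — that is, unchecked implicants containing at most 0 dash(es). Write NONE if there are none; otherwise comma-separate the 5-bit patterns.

11111

size-2^0 implicants → 00100(✓)  00101(✓)  00110(✓)  01000(✓)  01001(✓)  01100(✓)  10100(✓)  11001(✓)  11111
size-2^1 implicants → -0100  -1001  0-100  001-0  0010-  01-00  0100-
Unchecked terms (primes): -0100, -1001, 0-100, 001-0, 0010-, 01-00, 0100-, 11111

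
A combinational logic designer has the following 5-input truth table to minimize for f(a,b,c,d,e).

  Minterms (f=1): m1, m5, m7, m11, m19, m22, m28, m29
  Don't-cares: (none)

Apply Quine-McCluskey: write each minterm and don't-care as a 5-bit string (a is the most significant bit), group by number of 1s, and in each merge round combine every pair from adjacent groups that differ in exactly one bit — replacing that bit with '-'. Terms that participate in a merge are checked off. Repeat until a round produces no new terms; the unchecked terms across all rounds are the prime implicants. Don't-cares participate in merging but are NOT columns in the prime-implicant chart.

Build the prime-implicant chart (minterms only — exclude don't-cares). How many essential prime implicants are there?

[col 0] 00001*, 00101*, 00111*, 01011, 10011, 10110, 11100*, 11101*
[col 1] 00-01, 001-1, 1110-
Prime implicants: 00-01, 001-1, 01011, 10011, 10110, 1110-
PI chart (minterm → PIs covering it):
  1 | 00-01  (sole → essential)
  5 | 00-01,001-1
  7 | 001-1  (sole → essential)
  11 | 01011  (sole → essential)
  19 | 10011  (sole → essential)
  22 | 10110  (sole → essential)
  28 | 1110-  (sole → essential)
  29 | 1110-  (sole → essential)
Essential prime implicants: 00-01, 001-1, 01011, 10011, 10110, 1110-

6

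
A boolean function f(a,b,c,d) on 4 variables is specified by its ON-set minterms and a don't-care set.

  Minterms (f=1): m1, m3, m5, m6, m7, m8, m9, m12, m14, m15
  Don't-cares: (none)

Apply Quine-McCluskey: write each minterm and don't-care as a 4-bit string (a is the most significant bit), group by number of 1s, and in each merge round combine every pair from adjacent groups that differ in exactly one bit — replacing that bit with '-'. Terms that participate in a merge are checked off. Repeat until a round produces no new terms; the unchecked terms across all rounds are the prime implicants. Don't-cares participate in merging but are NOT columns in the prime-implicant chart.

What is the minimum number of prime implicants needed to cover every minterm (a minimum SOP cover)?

size-2^0 implicants → 0001(✓)  0011(✓)  0101(✓)  0110(✓)  0111(✓)  1000(✓)  1001(✓)  1100(✓)  1110(✓)  1111(✓)
size-2^1 implicants → -001  -110(✓)  -111(✓)  0-01(✓)  0-11(✓)  00-1(✓)  01-1(✓)  011-(✓)  1-00  100-  11-0  111-(✓)
size-2^2 implicants → -11-  0--1
Unchecked terms (primes): -001, -11-, 0--1, 1-00, 100-, 11-0
Minterm coverage:
  m1 ⊆ -001,0--1
  m3 ⊆ 0--1 [E]
  m5 ⊆ 0--1 [E]
  m6 ⊆ -11- [E]
  m7 ⊆ -11-,0--1
  m8 ⊆ 1-00,100-
  m9 ⊆ -001,100-
  m12 ⊆ 1-00,11-0
  m14 ⊆ -11-,11-0
  m15 ⊆ -11- [E]
E = {-11-, 0--1}
Petrick residual → -001, 1-00
Cover = b'c'd + bc + a'd + ac'd'  |cover|=4

4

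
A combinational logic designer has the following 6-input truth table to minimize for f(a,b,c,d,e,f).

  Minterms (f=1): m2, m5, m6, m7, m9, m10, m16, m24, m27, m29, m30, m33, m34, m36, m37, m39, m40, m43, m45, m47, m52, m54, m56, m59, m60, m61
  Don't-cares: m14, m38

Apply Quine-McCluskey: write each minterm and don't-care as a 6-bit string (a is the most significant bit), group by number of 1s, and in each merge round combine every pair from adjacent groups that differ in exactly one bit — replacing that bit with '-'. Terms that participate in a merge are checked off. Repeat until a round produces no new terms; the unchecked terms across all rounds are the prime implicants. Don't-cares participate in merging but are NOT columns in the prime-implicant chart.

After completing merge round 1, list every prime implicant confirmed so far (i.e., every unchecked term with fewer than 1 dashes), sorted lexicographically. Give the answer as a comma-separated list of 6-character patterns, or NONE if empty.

size-2^0 implicants → 000010(✓)  000101(✓)  000110(✓)  000111(✓)  001001  001010(✓)  001110(✓)  010000(✓)  011000(✓)  011011(✓)  011101(✓)  011110(✓)  100001(✓)  100010(✓)  100100(✓)  100101(✓)  100110(✓)  100111(✓)  101000(✓)  101011(✓)  101101(✓)  101111(✓)  110100(✓)  110110(✓)  111000(✓)  111011(✓)  111100(✓)  111101(✓)
size-2^1 implicants → -00010(✓)  -00101(✓)  -00110(✓)  -00111(✓)  -11000  -11011  -11101  0-1110  00-010(✓)  00-110(✓)  000-10(✓)  0001-1(✓)  00011-(✓)  001-10(✓)  01-000  1-0100(✓)  1-0110(✓)  1-1000  1-1011  1-1101  10-101(✓)  10-111(✓)  100-01  100-10(✓)  1001-0(✓)  1001-1(✓)  10010-(✓)  10011-(✓)  101-11  1011-1(✓)  11-100  1101-0(✓)  111-00  11110-
size-2^2 implicants → -00-10  -001-1  -0011-  00--10  1-01-0  10-1-1  1001--
Unchecked terms (primes): -00-10, -001-1, -0011-, -11000, -11011, -11101, 0-1110, 00--10, 001001, 01-000, 1-01-0, 1-1000, 1-1011, 1-1101, 10-1-1, 100-01, 1001--, 101-11, 11-100, 111-00, 11110-

001001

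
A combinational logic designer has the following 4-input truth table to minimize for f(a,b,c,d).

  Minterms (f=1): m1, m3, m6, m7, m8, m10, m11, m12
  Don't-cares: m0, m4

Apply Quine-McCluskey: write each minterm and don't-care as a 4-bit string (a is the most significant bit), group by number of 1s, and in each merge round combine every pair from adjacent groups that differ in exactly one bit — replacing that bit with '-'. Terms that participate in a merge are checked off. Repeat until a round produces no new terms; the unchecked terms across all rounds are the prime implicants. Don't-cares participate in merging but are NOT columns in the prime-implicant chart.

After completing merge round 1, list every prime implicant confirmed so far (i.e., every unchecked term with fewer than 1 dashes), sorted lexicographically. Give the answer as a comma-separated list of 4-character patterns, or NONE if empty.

size-2^0 implicants → 0000(✓)  0001(✓)  0011(✓)  0100(✓)  0110(✓)  0111(✓)  1000(✓)  1010(✓)  1011(✓)  1100(✓)
size-2^1 implicants → -000(✓)  -011  -100(✓)  0-00(✓)  0-11  00-1  000-  01-0  011-  1-00(✓)  10-0  101-
size-2^2 implicants → --00
Unchecked terms (primes): --00, -011, 0-11, 00-1, 000-, 01-0, 011-, 10-0, 101-

NONE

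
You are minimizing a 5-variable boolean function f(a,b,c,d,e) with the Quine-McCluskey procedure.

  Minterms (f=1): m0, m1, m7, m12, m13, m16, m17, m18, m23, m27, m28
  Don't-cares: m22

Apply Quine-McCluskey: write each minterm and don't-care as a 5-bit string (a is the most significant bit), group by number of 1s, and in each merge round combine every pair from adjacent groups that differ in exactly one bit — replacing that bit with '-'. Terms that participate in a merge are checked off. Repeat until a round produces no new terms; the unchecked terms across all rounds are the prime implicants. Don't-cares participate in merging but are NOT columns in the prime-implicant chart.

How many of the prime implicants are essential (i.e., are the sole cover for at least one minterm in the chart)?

5

size-2^0 implicants → 00000(✓)  00001(✓)  00111(✓)  01100(✓)  01101(✓)  10000(✓)  10001(✓)  10010(✓)  10110(✓)  10111(✓)  11011  11100(✓)
size-2^1 implicants → -0000(✓)  -0001(✓)  -0111  -1100  0000-(✓)  0110-  10-10  100-0  1000-(✓)  1011-
size-2^2 implicants → -000-
Unchecked terms (primes): -000-, -0111, -1100, 0110-, 10-10, 100-0, 1011-, 11011
Minterm coverage:
  m0 ⊆ -000- [E]
  m1 ⊆ -000- [E]
  m7 ⊆ -0111 [E]
  m12 ⊆ -1100,0110-
  m13 ⊆ 0110- [E]
  m16 ⊆ -000-,100-0
  m17 ⊆ -000- [E]
  m18 ⊆ 10-10,100-0
  m23 ⊆ -0111,1011-
  m27 ⊆ 11011 [E]
  m28 ⊆ -1100 [E]
E = {-000-, -0111, -1100, 0110-, 11011}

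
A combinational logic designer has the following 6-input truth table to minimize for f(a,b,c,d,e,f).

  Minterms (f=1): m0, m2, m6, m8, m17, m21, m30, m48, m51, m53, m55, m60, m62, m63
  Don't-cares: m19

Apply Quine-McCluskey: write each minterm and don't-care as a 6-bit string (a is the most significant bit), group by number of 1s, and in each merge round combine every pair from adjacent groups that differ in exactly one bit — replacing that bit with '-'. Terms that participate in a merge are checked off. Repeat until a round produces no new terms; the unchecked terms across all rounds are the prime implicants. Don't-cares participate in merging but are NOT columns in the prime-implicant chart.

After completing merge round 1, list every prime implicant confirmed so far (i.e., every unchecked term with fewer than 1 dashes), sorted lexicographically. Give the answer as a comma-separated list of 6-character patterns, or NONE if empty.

110000

Round 0: 000000✓ 000010✓ 000110✓ 001000✓ 010001✓ 010011✓ 010101✓ 011110✓ 110000 110011✓ 110101✓ 110111✓ 111100✓ 111110✓ 111111✓
Round 1: -10011 -10101 -11110 00-000 000-10 0000-0 010-01 0100-1 11-111 110-11 1101-1 1111-0 11111-
PIs = {-10011, -10101, -11110, 00-000, 000-10, 0000-0, 010-01, 0100-1, 11-111, 110-11, 110000, 1101-1, 1111-0, 11111-}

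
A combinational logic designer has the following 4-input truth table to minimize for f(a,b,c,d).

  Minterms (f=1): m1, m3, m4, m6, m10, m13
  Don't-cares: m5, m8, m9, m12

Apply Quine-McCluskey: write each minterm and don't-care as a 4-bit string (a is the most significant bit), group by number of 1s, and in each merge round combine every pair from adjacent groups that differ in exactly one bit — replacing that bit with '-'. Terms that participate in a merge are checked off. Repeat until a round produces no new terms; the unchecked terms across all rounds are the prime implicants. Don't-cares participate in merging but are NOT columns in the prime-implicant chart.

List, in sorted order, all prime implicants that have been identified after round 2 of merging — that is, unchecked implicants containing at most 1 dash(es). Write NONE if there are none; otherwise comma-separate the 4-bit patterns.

Round 0: 0001✓ 0011✓ 0100✓ 0101✓ 0110✓ 1000✓ 1001✓ 1010✓ 1100✓ 1101✓
Round 1: -001✓ -100✓ -101✓ 0-01✓ 00-1 01-0 010-✓ 1-00✓ 1-01✓ 10-0 100-✓ 110-✓
Round 2: --01 -10- 1-0-
PIs = {--01, -10-, 00-1, 01-0, 1-0-, 10-0}

00-1, 01-0, 10-0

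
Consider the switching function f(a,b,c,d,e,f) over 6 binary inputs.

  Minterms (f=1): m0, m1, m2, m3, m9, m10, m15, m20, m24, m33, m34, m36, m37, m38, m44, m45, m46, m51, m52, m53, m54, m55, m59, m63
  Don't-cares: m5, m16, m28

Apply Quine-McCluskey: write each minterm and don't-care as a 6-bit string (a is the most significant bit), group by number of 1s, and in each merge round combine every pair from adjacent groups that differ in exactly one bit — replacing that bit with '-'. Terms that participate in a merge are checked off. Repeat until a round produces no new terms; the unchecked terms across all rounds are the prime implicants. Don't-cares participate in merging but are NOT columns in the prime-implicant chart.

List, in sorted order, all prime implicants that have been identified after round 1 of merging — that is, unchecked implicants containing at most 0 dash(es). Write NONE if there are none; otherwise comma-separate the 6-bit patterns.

001111

Round 0: 000000✓ 000001✓ 000010✓ 000011✓ 000101✓ 001001✓ 001010✓ 001111 010000✓ 010100✓ 011000✓ 011100✓ 100001✓ 100010✓ 100100✓ 100101✓ 100110✓ 101100✓ 101101✓ 101110✓ 110011✓ 110100✓ 110101✓ 110110✓ 110111✓ 111011✓ 111111✓
Round 1: -00001✓ -00010 -00101✓ -10100 0-0000 00-001 00-010 000-01✓ 0000-0✓ 0000-1✓ 00000-✓ 00001-✓ 01-000✓ 01-100✓ 010-00✓ 011-00✓ 1-0100✓ 1-0101✓ 1-0110✓ 10-100✓ 10-101✓ 10-110✓ 100-01✓ 100-10 1001-0✓ 10010-✓ 1011-0✓ 10110-✓ 11-011✓ 11-111✓ 110-11✓ 1101-0✓ 1101-1✓ 11010-✓ 11011-✓ 111-11✓
Round 2: -00-01 0000-- 01--00 1-01-0 1-010- 10-1-0 10-10- 11--11 1101--
PIs = {-00-01, -00010, -10100, 0-0000, 00-001, 00-010, 0000--, 001111, 01--00, 1-01-0, 1-010-, 10-1-0, 10-10-, 100-10, 11--11, 1101--}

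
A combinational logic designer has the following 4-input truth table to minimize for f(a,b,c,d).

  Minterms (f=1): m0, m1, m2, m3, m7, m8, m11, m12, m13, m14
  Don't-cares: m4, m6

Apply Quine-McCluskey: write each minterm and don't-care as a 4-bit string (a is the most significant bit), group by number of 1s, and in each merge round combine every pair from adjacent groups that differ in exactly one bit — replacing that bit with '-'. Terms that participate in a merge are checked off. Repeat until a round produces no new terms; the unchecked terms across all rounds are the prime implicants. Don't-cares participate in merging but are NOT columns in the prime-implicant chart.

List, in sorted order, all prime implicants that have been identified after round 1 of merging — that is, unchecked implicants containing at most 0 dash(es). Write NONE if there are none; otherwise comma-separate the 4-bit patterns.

Round 0: 0000✓ 0001✓ 0010✓ 0011✓ 0100✓ 0110✓ 0111✓ 1000✓ 1011✓ 1100✓ 1101✓ 1110✓
Round 1: -000✓ -011 -100✓ -110✓ 0-00✓ 0-10✓ 0-11✓ 00-0✓ 00-1✓ 000-✓ 001-✓ 01-0✓ 011-✓ 1-00✓ 11-0✓ 110-
Round 2: --00 -1-0 0--0 0-1- 00--
PIs = {--00, -011, -1-0, 0--0, 0-1-, 00--, 110-}

NONE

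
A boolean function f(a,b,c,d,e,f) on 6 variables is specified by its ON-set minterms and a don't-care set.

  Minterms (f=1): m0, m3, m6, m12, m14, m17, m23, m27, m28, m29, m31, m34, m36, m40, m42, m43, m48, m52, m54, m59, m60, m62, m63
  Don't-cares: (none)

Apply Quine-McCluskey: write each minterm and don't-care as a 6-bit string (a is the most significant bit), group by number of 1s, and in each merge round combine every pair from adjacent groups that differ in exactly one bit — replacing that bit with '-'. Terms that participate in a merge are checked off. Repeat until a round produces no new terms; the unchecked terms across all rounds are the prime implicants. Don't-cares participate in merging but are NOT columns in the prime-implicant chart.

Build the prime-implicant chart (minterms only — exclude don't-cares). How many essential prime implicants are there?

11

size-2^0 implicants → 000000  000011  000110(✓)  001100(✓)  001110(✓)  010001  010111(✓)  011011(✓)  011100(✓)  011101(✓)  011111(✓)  100010(✓)  100100(✓)  101000(✓)  101010(✓)  101011(✓)  110000(✓)  110100(✓)  110110(✓)  111011(✓)  111100(✓)  111110(✓)  111111(✓)
size-2^1 implicants → -11011(✓)  -11100  -11111(✓)  0-1100  00-110  0011-0  01-111  011-11(✓)  0111-1  01110-  1-0100  1-1011  10-010  1010-0  10101-  11-100(✓)  11-110(✓)  110-00  1101-0(✓)  111-11(✓)  1111-0(✓)  11111-
size-2^2 implicants → -11-11  11-1-0
Unchecked terms (primes): -11-11, -11100, 0-1100, 00-110, 000000, 000011, 0011-0, 01-111, 010001, 0111-1, 01110-, 1-0100, 1-1011, 10-010, 1010-0, 10101-, 11-1-0, 110-00, 11111-
Minterm coverage:
  m0 ⊆ 000000 [E]
  m3 ⊆ 000011 [E]
  m6 ⊆ 00-110 [E]
  m12 ⊆ 0-1100,0011-0
  m14 ⊆ 00-110,0011-0
  m17 ⊆ 010001 [E]
  m23 ⊆ 01-111 [E]
  m27 ⊆ -11-11 [E]
  m28 ⊆ -11100,0-1100,01110-
  m29 ⊆ 0111-1,01110-
  m31 ⊆ -11-11,01-111,0111-1
  m34 ⊆ 10-010 [E]
  m36 ⊆ 1-0100 [E]
  m40 ⊆ 1010-0 [E]
  m42 ⊆ 10-010,1010-0,10101-
  m43 ⊆ 1-1011,10101-
  m48 ⊆ 110-00 [E]
  m52 ⊆ 1-0100,11-1-0,110-00
  m54 ⊆ 11-1-0 [E]
  m59 ⊆ -11-11,1-1011
  m60 ⊆ -11100,11-1-0
  m62 ⊆ 11-1-0,11111-
  m63 ⊆ -11-11,11111-
E = {-11-11, 00-110, 000000, 000011, 01-111, 010001, 1-0100, 10-010, 1010-0, 11-1-0, 110-00}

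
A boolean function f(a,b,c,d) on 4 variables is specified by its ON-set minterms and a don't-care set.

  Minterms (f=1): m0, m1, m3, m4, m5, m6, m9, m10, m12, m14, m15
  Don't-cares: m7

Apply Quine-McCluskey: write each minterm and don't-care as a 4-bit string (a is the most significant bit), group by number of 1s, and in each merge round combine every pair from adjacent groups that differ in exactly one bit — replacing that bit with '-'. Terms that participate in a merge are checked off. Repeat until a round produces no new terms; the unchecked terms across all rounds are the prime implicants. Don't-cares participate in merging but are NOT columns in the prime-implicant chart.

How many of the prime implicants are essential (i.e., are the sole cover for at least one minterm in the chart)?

Round 0: 0000✓ 0001✓ 0011✓ 0100✓ 0101✓ 0110✓ 0111✓ 1001✓ 1010✓ 1100✓ 1110✓ 1111✓
Round 1: -001 -100✓ -110✓ -111✓ 0-00✓ 0-01✓ 0-11✓ 00-1✓ 000-✓ 01-0✓ 01-1✓ 010-✓ 011-✓ 1-10 11-0✓ 111-✓
Round 2: -1-0 -11- 0--1 0-0- 01--
PIs = {-001, -1-0, -11-, 0--1, 0-0-, 01--, 1-10}
Coverage chart:
  m0: 0-0- ←essential
  m1: -001,0--1,0-0-
  m3: 0--1 ←essential
  m4: -1-0,0-0-,01--
  m5: 0--1,0-0-,01--
  m6: -1-0,-11-,01--
  m9: -001 ←essential
  m10: 1-10 ←essential
  m12: -1-0 ←essential
  m14: -1-0,-11-,1-10
  m15: -11- ←essential
Essential: -001, -1-0, -11-, 0--1, 0-0-, 1-10

6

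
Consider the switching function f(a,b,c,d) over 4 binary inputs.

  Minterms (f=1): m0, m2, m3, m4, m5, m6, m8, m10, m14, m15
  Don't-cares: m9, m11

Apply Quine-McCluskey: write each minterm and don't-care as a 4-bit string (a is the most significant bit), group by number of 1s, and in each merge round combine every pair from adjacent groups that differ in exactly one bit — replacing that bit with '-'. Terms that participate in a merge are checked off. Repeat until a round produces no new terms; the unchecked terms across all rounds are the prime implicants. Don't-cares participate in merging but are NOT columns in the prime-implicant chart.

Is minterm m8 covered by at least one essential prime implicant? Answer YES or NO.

size-2^0 implicants → 0000(✓)  0010(✓)  0011(✓)  0100(✓)  0101(✓)  0110(✓)  1000(✓)  1001(✓)  1010(✓)  1011(✓)  1110(✓)  1111(✓)
size-2^1 implicants → -000(✓)  -010(✓)  -011(✓)  -110(✓)  0-00(✓)  0-10(✓)  00-0(✓)  001-(✓)  01-0(✓)  010-  1-10(✓)  1-11(✓)  10-0(✓)  10-1(✓)  100-(✓)  101-(✓)  111-(✓)
size-2^2 implicants → --10  -0-0  -01-  0--0  1-1-  10--
Unchecked terms (primes): --10, -0-0, -01-, 0--0, 010-, 1-1-, 10--
Minterm coverage:
  m0 ⊆ -0-0,0--0
  m2 ⊆ --10,-0-0,-01-,0--0
  m3 ⊆ -01- [E]
  m4 ⊆ 0--0,010-
  m5 ⊆ 010- [E]
  m6 ⊆ --10,0--0
  m8 ⊆ -0-0,10--
  m10 ⊆ --10,-0-0,-01-,1-1-,10--
  m14 ⊆ --10,1-1-
  m15 ⊆ 1-1- [E]
E = {-01-, 010-, 1-1-}

NO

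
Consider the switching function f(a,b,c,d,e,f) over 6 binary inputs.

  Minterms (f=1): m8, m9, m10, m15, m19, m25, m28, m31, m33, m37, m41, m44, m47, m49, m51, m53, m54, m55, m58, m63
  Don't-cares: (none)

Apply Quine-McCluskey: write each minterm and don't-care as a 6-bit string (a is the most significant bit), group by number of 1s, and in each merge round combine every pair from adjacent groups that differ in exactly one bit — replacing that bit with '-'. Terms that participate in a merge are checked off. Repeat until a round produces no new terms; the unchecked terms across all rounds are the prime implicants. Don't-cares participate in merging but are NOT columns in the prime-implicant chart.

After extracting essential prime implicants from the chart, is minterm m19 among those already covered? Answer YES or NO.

[col 0] 001000*, 001001*, 001010*, 001111*, 010011*, 011001*, 011100, 011111*, 100001*, 100101*, 101001*, 101100, 101111*, 110001*, 110011*, 110101*, 110110*, 110111*, 111010, 111111*
[col 1] -01001, -01111*, -10011, -11111*, 0-1001, 0-1111*, 0010-0, 00100-, 1-0001*, 1-0101*, 1-1111*, 10-001, 100-01*, 11-111, 110-01*, 110-11*, 1100-1*, 1101-1*, 11011-
[col 2] --1111, 1-0-01, 110--1
Prime implicants: --1111, -01001, -10011, 0-1001, 0010-0, 00100-, 011100, 1-0-01, 10-001, 101100, 11-111, 110--1, 11011-, 111010
PI chart (minterm → PIs covering it):
  8 | 0010-0,00100-
  9 | -01001,0-1001,00100-
  10 | 0010-0  (sole → essential)
  15 | --1111  (sole → essential)
  19 | -10011  (sole → essential)
  25 | 0-1001  (sole → essential)
  28 | 011100  (sole → essential)
  31 | --1111  (sole → essential)
  33 | 1-0-01,10-001
  37 | 1-0-01  (sole → essential)
  41 | -01001,10-001
  44 | 101100  (sole → essential)
  47 | --1111  (sole → essential)
  49 | 1-0-01,110--1
  51 | -10011,110--1
  53 | 1-0-01,110--1
  54 | 11011-  (sole → essential)
  55 | 11-111,110--1,11011-
  58 | 111010  (sole → essential)
  63 | --1111,11-111
Essential prime implicants: --1111, -10011, 0-1001, 0010-0, 011100, 1-0-01, 101100, 11011-, 111010

YES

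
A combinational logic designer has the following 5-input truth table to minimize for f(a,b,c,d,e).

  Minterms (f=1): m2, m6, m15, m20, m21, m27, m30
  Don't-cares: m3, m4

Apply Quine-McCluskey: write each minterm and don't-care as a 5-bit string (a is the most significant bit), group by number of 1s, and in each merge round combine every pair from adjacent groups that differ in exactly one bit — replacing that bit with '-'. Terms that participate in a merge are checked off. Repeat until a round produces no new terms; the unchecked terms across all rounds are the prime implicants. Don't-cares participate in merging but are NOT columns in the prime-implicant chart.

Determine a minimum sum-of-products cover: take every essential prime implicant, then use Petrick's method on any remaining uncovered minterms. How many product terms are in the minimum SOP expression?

5

size-2^0 implicants → 00010(✓)  00011(✓)  00100(✓)  00110(✓)  01111  10100(✓)  10101(✓)  11011  11110
size-2^1 implicants → -0100  00-10  0001-  001-0  1010-
Unchecked terms (primes): -0100, 00-10, 0001-, 001-0, 01111, 1010-, 11011, 11110
Minterm coverage:
  m2 ⊆ 00-10,0001-
  m6 ⊆ 00-10,001-0
  m15 ⊆ 01111 [E]
  m20 ⊆ -0100,1010-
  m21 ⊆ 1010- [E]
  m27 ⊆ 11011 [E]
  m30 ⊆ 11110 [E]
E = {01111, 1010-, 11011, 11110}
Petrick residual → 00-10
Cover = a'b'de' + a'bcde + ab'cd' + abc'de + abcde'  |cover|=5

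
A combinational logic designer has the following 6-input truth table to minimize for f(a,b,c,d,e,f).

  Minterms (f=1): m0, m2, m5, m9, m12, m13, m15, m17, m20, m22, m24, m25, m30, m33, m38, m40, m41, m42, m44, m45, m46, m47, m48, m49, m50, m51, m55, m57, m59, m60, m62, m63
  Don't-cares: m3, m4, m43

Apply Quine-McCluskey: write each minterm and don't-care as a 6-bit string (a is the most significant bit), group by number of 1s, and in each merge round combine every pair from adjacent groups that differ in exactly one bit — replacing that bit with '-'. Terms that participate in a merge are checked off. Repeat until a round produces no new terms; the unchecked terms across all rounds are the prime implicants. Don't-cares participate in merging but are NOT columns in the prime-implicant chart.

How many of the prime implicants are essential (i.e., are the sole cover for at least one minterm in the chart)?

10

[col 0] 000000*, 000010*, 000011*, 000100*, 000101*, 001001*, 001100*, 001101*, 001111*, 010001*, 010100*, 010110*, 011000*, 011001*, 011110*, 100001*, 100110*, 101000*, 101001*, 101010*, 101011*, 101100*, 101101*, 101110*, 101111*, 110000*, 110001*, 110010*, 110011*, 110111*, 111001*, 111011*, 111100*, 111110*, 111111*
[col 1] -01001*, -01100*, -01101*, -01111*, -10001*, -11001*, -11110, 0-0100, 0-1001*, 00-100*, 00-101*, 000-00, 0000-0, 00001-, 00010-*, 001-01*, 0011-1*, 00110-*, 01-001*, 01-110, 0101-0, 01100-, 1-0001*, 1-1001*, 1-1011*, 1-1100*, 1-1110*, 1-1111*, 10-001*, 10-110, 101-00*, 101-01*, 101-10*, 101-11*, 1010-0*, 1010-1*, 10100-*, 10101-*, 1011-0*, 1011-1*, 10110-*, 10111-*, 11-001*, 11-011*, 11-111*, 110-11*, 1100-0*, 1100-1*, 11000-*, 11001-*, 111-11*, 1110-1*, 1111-0*, 11111-*
[col 2] --1001, -01-01, -011-1, -0110-, -1-001, 00-10-, 1--001, 1-1-11, 1-10-1, 1-11-0, 1-111-, 101--0*, 101--1*, 101-0-*, 101-1-*, 1010--*, 1011--*, 11--11, 11-0-1, 1100--
[col 3] 101---
Prime implicants: --1001, -01-01, -011-1, -0110-, -1-001, -11110, 0-0100, 00-10-, 000-00, 0000-0, 00001-, 01-110, 0101-0, 01100-, 1--001, 1-1-11, 1-10-1, 1-11-0, 1-111-, 10-110, 101---, 11--11, 11-0-1, 1100--
PI chart (minterm → PIs covering it):
  0 | 000-00,0000-0
  2 | 0000-0,00001-
  5 | 00-10-  (sole → essential)
  9 | --1001,-01-01
  12 | -0110-,00-10-
  13 | -01-01,-011-1,-0110-,00-10-
  15 | -011-1  (sole → essential)
  17 | -1-001  (sole → essential)
  20 | 0-0100,0101-0
  22 | 01-110,0101-0
  24 | 01100-  (sole → essential)
  25 | --1001,-1-001,01100-
  30 | -11110,01-110
  33 | 1--001  (sole → essential)
  38 | 10-110  (sole → essential)
  40 | 101---  (sole → essential)
  41 | --1001,-01-01,1--001,1-10-1,101---
  42 | 101---  (sole → essential)
  44 | -0110-,1-11-0,101---
  45 | -01-01,-011-1,-0110-,101---
  46 | 1-11-0,1-111-,10-110,101---
  47 | -011-1,1-1-11,1-111-,101---
  48 | 1100--  (sole → essential)
  49 | -1-001,1--001,11-0-1,1100--
  50 | 1100--  (sole → essential)
  51 | 11--11,11-0-1,1100--
  55 | 11--11  (sole → essential)
  57 | --1001,-1-001,1--001,1-10-1,11-0-1
  59 | 1-1-11,1-10-1,11--11,11-0-1
  60 | 1-11-0  (sole → essential)
  62 | -11110,1-11-0,1-111-
  63 | 1-1-11,1-111-,11--11
Essential prime implicants: -011-1, -1-001, 00-10-, 01100-, 1--001, 1-11-0, 10-110, 101---, 11--11, 1100--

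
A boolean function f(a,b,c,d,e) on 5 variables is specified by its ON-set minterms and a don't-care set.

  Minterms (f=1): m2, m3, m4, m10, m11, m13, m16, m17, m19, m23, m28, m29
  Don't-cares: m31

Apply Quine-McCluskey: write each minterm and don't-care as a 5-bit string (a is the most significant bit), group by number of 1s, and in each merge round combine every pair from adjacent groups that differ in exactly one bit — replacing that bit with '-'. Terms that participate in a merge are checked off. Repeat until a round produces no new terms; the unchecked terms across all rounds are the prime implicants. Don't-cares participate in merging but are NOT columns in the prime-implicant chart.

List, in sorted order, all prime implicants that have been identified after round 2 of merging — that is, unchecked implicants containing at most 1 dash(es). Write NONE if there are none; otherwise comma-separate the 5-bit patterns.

size-2^0 implicants → 00010(✓)  00011(✓)  00100  01010(✓)  01011(✓)  01101(✓)  10000(✓)  10001(✓)  10011(✓)  10111(✓)  11100(✓)  11101(✓)  11111(✓)
size-2^1 implicants → -0011  -1101  0-010(✓)  0-011(✓)  0001-(✓)  0101-(✓)  1-111  10-11  100-1  1000-  111-1  1110-
size-2^2 implicants → 0-01-
Unchecked terms (primes): -0011, -1101, 0-01-, 00100, 1-111, 10-11, 100-1, 1000-, 111-1, 1110-

-0011, -1101, 00100, 1-111, 10-11, 100-1, 1000-, 111-1, 1110-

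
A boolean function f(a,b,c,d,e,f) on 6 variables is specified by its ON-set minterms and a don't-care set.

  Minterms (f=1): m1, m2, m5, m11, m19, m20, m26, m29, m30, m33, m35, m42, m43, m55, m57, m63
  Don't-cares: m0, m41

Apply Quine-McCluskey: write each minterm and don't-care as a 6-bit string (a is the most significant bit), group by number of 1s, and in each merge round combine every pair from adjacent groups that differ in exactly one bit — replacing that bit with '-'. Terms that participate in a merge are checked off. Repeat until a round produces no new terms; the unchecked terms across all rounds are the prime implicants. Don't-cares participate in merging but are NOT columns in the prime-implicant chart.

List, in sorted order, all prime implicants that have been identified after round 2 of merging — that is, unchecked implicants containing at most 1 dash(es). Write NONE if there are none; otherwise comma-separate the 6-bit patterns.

size-2^0 implicants → 000000(✓)  000001(✓)  000010(✓)  000101(✓)  001011(✓)  010011  010100  011010(✓)  011101  011110(✓)  100001(✓)  100011(✓)  101001(✓)  101010(✓)  101011(✓)  110111(✓)  111001(✓)  111111(✓)
size-2^1 implicants → -00001  -01011  000-01  0000-0  00000-  011-10  1-1001  10-001(✓)  10-011(✓)  1000-1(✓)  1010-1(✓)  10101-  11-111
size-2^2 implicants → 10-0-1
Unchecked terms (primes): -00001, -01011, 000-01, 0000-0, 00000-, 010011, 010100, 011-10, 011101, 1-1001, 10-0-1, 10101-, 11-111

-00001, -01011, 000-01, 0000-0, 00000-, 010011, 010100, 011-10, 011101, 1-1001, 10101-, 11-111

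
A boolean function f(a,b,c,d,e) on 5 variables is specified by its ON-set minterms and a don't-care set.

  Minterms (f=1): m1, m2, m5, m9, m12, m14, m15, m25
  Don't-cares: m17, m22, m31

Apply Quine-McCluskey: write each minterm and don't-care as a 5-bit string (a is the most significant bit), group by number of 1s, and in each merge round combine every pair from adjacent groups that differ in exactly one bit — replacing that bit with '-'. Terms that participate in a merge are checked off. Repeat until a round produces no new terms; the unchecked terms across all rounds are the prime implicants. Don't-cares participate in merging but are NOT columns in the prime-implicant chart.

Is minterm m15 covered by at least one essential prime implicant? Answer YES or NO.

[col 0] 00001*, 00010, 00101*, 01001*, 01100*, 01110*, 01111*, 10001*, 10110, 11001*, 11111*
[col 1] -0001*, -1001*, -1111, 0-001*, 00-01, 011-0, 0111-, 1-001*
[col 2] --001
Prime implicants: --001, -1111, 00-01, 00010, 011-0, 0111-, 10110
PI chart (minterm → PIs covering it):
  1 | --001,00-01
  2 | 00010  (sole → essential)
  5 | 00-01  (sole → essential)
  9 | --001  (sole → essential)
  12 | 011-0  (sole → essential)
  14 | 011-0,0111-
  15 | -1111,0111-
  25 | --001  (sole → essential)
Essential prime implicants: --001, 00-01, 00010, 011-0

NO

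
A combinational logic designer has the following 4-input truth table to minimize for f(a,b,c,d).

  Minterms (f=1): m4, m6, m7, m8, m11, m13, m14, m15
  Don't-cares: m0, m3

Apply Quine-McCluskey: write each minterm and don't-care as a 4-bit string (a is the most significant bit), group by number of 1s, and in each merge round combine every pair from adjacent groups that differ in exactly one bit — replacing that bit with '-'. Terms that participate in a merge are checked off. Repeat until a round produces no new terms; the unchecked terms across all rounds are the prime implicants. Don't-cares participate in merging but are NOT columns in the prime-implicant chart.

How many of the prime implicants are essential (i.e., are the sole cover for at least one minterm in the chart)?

size-2^0 implicants → 0000(✓)  0011(✓)  0100(✓)  0110(✓)  0111(✓)  1000(✓)  1011(✓)  1101(✓)  1110(✓)  1111(✓)
size-2^1 implicants → -000  -011(✓)  -110(✓)  -111(✓)  0-00  0-11(✓)  01-0  011-(✓)  1-11(✓)  11-1  111-(✓)
size-2^2 implicants → --11  -11-
Unchecked terms (primes): --11, -000, -11-, 0-00, 01-0, 11-1
Minterm coverage:
  m4 ⊆ 0-00,01-0
  m6 ⊆ -11-,01-0
  m7 ⊆ --11,-11-
  m8 ⊆ -000 [E]
  m11 ⊆ --11 [E]
  m13 ⊆ 11-1 [E]
  m14 ⊆ -11- [E]
  m15 ⊆ --11,-11-,11-1
E = {--11, -000, -11-, 11-1}

4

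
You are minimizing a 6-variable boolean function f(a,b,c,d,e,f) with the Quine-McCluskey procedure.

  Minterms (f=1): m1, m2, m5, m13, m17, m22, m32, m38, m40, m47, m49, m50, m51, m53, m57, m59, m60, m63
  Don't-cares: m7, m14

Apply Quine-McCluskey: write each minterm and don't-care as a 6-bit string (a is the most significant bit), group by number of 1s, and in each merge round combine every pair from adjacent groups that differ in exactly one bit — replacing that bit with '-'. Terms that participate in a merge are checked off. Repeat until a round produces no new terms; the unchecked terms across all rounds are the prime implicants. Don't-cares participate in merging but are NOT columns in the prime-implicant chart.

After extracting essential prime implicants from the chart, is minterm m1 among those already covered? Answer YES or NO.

Round 0: 000001✓ 000010 000101✓ 000111✓ 001101✓ 001110 010001✓ 010110 100000✓ 100110 101000✓ 101111✓ 110001✓ 110010✓ 110011✓ 110101✓ 111001✓ 111011✓ 111100 111111✓
Round 1: -10001 0-0001 00-101 000-01 0001-1 1-1111 10-000 11-001✓ 11-011✓ 110-01 1100-1✓ 11001- 111-11 1110-1✓
Round 2: 11-0-1
PIs = {-10001, 0-0001, 00-101, 000-01, 000010, 0001-1, 001110, 010110, 1-1111, 10-000, 100110, 11-0-1, 110-01, 11001-, 111-11, 111100}
Coverage chart:
  m1: 0-0001,000-01
  m2: 000010 ←essential
  m5: 00-101,000-01,0001-1
  m13: 00-101 ←essential
  m17: -10001,0-0001
  m22: 010110 ←essential
  m32: 10-000 ←essential
  m38: 100110 ←essential
  m40: 10-000 ←essential
  m47: 1-1111 ←essential
  m49: -10001,11-0-1,110-01
  m50: 11001- ←essential
  m51: 11-0-1,11001-
  m53: 110-01 ←essential
  m57: 11-0-1 ←essential
  m59: 11-0-1,111-11
  m60: 111100 ←essential
  m63: 1-1111,111-11
Essential: 00-101, 000010, 010110, 1-1111, 10-000, 100110, 11-0-1, 110-01, 11001-, 111100

NO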